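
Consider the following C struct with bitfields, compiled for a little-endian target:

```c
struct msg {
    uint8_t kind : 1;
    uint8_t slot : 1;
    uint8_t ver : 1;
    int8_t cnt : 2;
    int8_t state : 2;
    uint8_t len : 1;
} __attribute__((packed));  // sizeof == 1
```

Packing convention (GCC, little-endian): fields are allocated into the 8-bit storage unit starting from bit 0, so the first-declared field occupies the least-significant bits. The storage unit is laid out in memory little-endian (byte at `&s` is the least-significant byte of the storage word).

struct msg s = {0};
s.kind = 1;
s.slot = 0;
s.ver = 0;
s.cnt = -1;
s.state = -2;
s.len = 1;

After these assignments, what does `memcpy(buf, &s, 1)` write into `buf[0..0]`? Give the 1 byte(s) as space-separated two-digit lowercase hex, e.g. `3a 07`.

kind:1 = 1 → 0x1 << 0 → word 0x01
slot:1 = 0 → 0x0 << 1 → word 0x01
ver:1 = 0 → 0x0 << 2 → word 0x01
cnt:2 = -1 → 0x3 << 3 → word 0x19
state:2 = -2 → 0x2 << 5 → word 0x59
len:1 = 1 → 0x1 << 7 → word 0xd9
word = 0xd9 → little-endian bytes:
  [0]=0xd9

d9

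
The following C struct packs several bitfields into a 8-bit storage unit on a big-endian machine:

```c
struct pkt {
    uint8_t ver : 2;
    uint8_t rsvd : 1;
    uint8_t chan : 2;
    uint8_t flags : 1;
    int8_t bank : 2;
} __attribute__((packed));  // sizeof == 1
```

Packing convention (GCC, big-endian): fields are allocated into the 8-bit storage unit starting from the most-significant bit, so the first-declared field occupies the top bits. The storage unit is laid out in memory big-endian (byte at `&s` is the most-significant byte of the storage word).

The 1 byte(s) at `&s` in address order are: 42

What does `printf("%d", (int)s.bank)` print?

-2

[0]=0x42 (big-endian) → word 0x42
ver:2 @ bit 6 → (0x42>>6)&0x3 = 0x1
rsvd:1 @ bit 5 → (0x42>>5)&0x1 = 0x0
chan:2 @ bit 3 → (0x42>>3)&0x3 = 0x0
flags:1 @ bit 2 → (0x42>>2)&0x1 = 0x0
bank:2 @ bit 0 → (0x42>>0)&0x3 = 0x2  ←
bank signed 2b, MSB=1: 2 - 4 = -2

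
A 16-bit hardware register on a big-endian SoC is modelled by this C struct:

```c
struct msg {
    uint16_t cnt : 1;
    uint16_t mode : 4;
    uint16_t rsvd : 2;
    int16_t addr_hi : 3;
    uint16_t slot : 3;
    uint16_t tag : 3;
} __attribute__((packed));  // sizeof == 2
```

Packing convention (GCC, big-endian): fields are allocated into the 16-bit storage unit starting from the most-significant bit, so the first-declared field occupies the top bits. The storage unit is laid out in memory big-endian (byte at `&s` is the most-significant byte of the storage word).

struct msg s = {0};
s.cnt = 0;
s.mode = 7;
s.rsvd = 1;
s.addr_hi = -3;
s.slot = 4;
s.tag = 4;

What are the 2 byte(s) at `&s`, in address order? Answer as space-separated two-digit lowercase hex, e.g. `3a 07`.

3b 64

cnt:1 = 0 → 0x0 << 15 → word 0x0000
mode:4 = 7 → 0x7 << 11 → word 0x3800
rsvd:2 = 1 → 0x1 << 9 → word 0x3a00
addr_hi:3 = -3 → 0x5 << 6 → word 0x3b40
slot:3 = 4 → 0x4 << 3 → word 0x3b60
tag:3 = 4 → 0x4 << 0 → word 0x3b64
word = 0x3b64 → big-endian bytes:
  [0]=0x3b  [1]=0x64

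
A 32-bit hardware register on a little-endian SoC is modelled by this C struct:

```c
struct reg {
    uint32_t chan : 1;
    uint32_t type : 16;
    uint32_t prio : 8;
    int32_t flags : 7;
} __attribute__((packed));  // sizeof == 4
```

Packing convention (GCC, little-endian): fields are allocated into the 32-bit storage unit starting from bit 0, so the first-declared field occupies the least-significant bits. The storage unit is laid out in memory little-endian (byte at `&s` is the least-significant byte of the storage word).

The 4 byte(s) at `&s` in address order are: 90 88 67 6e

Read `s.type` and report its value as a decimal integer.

50248

[0]=0x90 [1]=0x88 [2]=0x67 [3]=0x6e (little-endian) → word 0x6e678890
chan [0+:1] = (word>>0) & 0x1 = 0
type [1+:16] = (word>>1) & 0xffff = 50248  ←
prio [17+:8] = (word>>17) & 0xff = 51
flags [25+:7] = (word>>25) & 0x7f = 55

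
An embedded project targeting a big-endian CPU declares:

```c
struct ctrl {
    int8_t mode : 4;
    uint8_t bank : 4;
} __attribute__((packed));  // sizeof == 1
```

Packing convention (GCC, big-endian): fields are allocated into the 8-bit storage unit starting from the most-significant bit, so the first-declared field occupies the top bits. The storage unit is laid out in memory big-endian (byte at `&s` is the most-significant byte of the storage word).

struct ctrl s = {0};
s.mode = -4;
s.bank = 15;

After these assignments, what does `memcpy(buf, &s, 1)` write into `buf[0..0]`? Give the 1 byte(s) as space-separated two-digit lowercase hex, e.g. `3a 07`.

cf

mode (4b) val=-4 bits=0xc at bit 4: 0xc0
bank (4b) val=15 bits=0xf at bit 0: 0xcf
word = 0xcf → big-endian bytes:
  [0]=0xcf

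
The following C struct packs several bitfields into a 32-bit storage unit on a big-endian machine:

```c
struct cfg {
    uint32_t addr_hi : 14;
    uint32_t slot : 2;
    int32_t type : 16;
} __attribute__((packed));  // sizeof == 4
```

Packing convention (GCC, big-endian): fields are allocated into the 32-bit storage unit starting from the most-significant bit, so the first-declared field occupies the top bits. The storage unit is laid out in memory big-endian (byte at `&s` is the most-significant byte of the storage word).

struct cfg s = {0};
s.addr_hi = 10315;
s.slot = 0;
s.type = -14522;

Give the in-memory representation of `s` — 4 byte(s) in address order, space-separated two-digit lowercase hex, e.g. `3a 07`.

a1 2c c7 46

[18+:14] addr_hi=10315 & 0x3fff = 0x284b; word=0xa12c0000
[16+:2] slot=0 & 0x3 = 0x0; word=0xa12c0000
[0+:16] type=-14522 & 0xffff = 0xc746; word=0xa12cc746
word = 0xa12cc746 → big-endian bytes:
  [0]=0xa1  [1]=0x2c  [2]=0xc7  [3]=0x46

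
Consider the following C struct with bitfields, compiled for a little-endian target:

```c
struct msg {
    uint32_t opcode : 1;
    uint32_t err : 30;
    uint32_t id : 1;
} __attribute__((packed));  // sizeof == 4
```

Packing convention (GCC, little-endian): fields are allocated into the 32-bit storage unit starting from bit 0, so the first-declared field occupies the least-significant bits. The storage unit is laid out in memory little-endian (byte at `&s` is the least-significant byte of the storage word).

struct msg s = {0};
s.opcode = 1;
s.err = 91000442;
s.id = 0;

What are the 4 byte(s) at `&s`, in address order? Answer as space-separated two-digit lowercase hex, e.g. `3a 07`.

f5 1c d9 0a

opcode (1b) val=1 bits=0x1 at bit 0: 0x00000001
err (30b) val=91000442 bits=0x56c8e7a at bit 1: 0x0ad91cf5
id (1b) val=0 bits=0x0 at bit 31: 0x0ad91cf5
word = 0x0ad91cf5 → little-endian bytes:
  [0]=0xf5  [1]=0x1c  [2]=0xd9  [3]=0x0a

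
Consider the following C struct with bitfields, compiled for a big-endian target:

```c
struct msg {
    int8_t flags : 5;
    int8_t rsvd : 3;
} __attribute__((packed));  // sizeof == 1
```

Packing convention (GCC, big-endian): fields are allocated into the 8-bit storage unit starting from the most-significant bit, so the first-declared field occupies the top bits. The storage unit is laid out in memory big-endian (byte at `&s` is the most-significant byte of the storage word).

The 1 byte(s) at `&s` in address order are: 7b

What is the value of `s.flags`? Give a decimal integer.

[0]=0x7b (big-endian) → word 0x7b
flags:5 @ bit 3 → (0x7b>>3)&0x1f = 0xf  ←
rsvd:3 @ bit 0 → (0x7b>>0)&0x7 = 0x3
flags signed 5b, MSB=0: value = 15

15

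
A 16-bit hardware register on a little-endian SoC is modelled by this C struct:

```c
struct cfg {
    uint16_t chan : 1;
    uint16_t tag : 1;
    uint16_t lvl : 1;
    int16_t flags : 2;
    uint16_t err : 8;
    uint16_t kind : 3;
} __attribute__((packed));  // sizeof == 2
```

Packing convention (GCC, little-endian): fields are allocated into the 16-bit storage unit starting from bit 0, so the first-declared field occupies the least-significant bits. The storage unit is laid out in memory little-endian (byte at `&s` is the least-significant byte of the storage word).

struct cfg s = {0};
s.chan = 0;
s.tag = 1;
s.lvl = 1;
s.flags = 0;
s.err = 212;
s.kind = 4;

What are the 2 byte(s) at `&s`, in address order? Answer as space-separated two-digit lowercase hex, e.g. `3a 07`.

86 9a

chan:1 = 0 → 0x0 << 0 → word 0x0000
tag:1 = 1 → 0x1 << 1 → word 0x0002
lvl:1 = 1 → 0x1 << 2 → word 0x0006
flags:2 = 0 → 0x0 << 3 → word 0x0006
err:8 = 212 → 0xd4 << 5 → word 0x1a86
kind:3 = 4 → 0x4 << 13 → word 0x9a86
word = 0x9a86 → little-endian bytes:
  [0]=0x86  [1]=0x9a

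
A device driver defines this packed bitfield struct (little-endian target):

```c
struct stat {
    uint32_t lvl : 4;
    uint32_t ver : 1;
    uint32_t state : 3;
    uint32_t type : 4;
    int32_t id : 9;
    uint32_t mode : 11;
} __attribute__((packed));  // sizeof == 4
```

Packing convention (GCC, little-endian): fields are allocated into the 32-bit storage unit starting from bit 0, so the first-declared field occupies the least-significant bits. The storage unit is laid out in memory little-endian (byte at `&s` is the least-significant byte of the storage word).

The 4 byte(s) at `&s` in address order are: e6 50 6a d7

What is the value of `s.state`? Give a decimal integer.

7

[0]=0xe6 [1]=0x50 [2]=0x6a [3]=0xd7 (little-endian) → word 0xd76a50e6
lvl:4 @ bit 0 → (0xd76a50e6>>0)&0xf = 0x6
ver:1 @ bit 4 → (0xd76a50e6>>4)&0x1 = 0x0
state:3 @ bit 5 → (0xd76a50e6>>5)&0x7 = 0x7  ←
type:4 @ bit 8 → (0xd76a50e6>>8)&0xf = 0x0
id:9 @ bit 12 → (0xd76a50e6>>12)&0x1ff = 0xa5
mode:11 @ bit 21 → (0xd76a50e6>>21)&0x7ff = 0x6bb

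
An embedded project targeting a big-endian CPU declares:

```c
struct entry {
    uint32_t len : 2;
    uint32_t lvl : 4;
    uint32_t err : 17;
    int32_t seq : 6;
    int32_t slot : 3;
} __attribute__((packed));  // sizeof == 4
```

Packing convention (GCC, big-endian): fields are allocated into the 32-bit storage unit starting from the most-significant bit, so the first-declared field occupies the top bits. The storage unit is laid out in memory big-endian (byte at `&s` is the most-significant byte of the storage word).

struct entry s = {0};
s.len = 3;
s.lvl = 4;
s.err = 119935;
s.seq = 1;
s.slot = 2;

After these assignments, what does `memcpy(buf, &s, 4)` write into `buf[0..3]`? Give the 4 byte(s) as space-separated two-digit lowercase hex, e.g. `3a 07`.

d3 a8 fe 0a

len:2 = 3 → 0x3 << 30 → word 0xc0000000
lvl:4 = 4 → 0x4 << 26 → word 0xd0000000
err:17 = 119935 → 0x1d47f << 9 → word 0xd3a8fe00
seq:6 = 1 → 0x1 << 3 → word 0xd3a8fe08
slot:3 = 2 → 0x2 << 0 → word 0xd3a8fe0a
word = 0xd3a8fe0a → big-endian bytes:
  [0]=0xd3  [1]=0xa8  [2]=0xfe  [3]=0x0a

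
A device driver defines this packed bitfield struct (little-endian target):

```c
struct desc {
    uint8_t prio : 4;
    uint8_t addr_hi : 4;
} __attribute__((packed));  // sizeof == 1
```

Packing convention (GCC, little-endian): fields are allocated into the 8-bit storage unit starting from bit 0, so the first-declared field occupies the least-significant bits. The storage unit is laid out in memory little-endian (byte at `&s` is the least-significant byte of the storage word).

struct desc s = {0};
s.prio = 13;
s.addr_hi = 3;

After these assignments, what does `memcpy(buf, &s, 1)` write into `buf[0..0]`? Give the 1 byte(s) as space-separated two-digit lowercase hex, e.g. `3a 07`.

3d

[0+:4] prio=13 & 0xf = 0xd; word=0x0d
[4+:4] addr_hi=3 & 0xf = 0x3; word=0x3d
word = 0x3d → little-endian bytes:
  [0]=0x3d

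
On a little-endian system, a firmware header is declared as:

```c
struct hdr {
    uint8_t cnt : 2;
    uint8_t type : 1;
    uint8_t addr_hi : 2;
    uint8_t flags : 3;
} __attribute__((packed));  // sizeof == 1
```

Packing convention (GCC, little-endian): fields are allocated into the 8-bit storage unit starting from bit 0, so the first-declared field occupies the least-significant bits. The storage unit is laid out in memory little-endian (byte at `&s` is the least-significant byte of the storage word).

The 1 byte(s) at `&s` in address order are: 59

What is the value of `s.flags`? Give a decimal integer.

2

[0]=0x59 (little-endian) → word 0x59
cnt:2 @ bit 0 → (0x59>>0)&0x3 = 0x1
type:1 @ bit 2 → (0x59>>2)&0x1 = 0x0
addr_hi:2 @ bit 3 → (0x59>>3)&0x3 = 0x3
flags:3 @ bit 5 → (0x59>>5)&0x7 = 0x2  ←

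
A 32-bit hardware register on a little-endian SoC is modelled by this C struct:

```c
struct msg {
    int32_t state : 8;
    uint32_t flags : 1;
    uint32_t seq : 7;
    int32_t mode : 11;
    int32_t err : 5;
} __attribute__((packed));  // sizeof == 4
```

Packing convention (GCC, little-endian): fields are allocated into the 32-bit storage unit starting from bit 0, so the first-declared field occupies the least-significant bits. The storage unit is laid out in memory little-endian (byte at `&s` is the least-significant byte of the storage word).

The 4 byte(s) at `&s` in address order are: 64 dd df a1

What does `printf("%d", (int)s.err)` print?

-12

[0]=0x64 [1]=0xdd [2]=0xdf [3]=0xa1 (little-endian) → word 0xa1dfdd64
state [0+:8] = (word>>0) & 0xff = 100
flags [8+:1] = (word>>8) & 0x1 = 1
seq [9+:7] = (word>>9) & 0x7f = 110
mode [16+:11] = (word>>16) & 0x7ff = 479
err [27+:5] = (word>>27) & 0x1f = 20  ←
err signed 5b, MSB=1: 20 - 32 = -12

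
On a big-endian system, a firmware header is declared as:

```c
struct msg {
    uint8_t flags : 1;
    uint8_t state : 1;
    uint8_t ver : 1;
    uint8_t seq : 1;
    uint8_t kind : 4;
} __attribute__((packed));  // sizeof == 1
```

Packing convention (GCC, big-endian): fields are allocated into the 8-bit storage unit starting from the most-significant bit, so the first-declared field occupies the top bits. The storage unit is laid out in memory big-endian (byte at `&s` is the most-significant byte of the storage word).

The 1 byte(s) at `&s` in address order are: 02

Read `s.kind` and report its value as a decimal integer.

2

[0]=0x02 (big-endian) → word 0x02
flags:1 @ bit 7 → (0x02>>7)&0x1 = 0x0
state:1 @ bit 6 → (0x02>>6)&0x1 = 0x0
ver:1 @ bit 5 → (0x02>>5)&0x1 = 0x0
seq:1 @ bit 4 → (0x02>>4)&0x1 = 0x0
kind:4 @ bit 0 → (0x02>>0)&0xf = 0x2  ←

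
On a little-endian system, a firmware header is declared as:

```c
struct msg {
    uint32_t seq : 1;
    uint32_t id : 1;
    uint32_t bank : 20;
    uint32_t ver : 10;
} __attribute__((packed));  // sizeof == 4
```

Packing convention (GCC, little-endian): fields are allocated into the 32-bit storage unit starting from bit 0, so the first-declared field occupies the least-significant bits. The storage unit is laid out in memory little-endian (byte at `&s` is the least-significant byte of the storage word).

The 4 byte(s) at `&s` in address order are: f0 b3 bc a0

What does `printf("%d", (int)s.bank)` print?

[0]=0xf0 [1]=0xb3 [2]=0xbc [3]=0xa0 (little-endian) → word 0xa0bcb3f0
seq [0+:1] = (word>>0) & 0x1 = 0
id [1+:1] = (word>>1) & 0x1 = 0
bank [2+:20] = (word>>2) & 0xfffff = 994556  ←
ver [22+:10] = (word>>22) & 0x3ff = 642

994556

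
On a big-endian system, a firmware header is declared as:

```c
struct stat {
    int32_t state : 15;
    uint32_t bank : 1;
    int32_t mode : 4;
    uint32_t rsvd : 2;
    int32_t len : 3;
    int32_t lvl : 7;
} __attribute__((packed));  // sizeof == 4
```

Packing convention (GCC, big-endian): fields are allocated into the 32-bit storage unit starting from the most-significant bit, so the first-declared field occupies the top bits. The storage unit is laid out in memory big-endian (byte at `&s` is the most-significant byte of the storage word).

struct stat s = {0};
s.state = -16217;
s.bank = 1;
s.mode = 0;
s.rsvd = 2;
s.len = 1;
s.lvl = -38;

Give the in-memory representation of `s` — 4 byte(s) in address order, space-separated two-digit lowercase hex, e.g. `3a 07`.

state (15b) val=-16217 bits=0x40a7 at bit 17: 0x814e0000
bank (1b) val=1 bits=0x1 at bit 16: 0x814f0000
mode (4b) val=0 bits=0x0 at bit 12: 0x814f0000
rsvd (2b) val=2 bits=0x2 at bit 10: 0x814f0800
len (3b) val=1 bits=0x1 at bit 7: 0x814f0880
lvl (7b) val=-38 bits=0x5a at bit 0: 0x814f08da
word = 0x814f08da → big-endian bytes:
  [0]=0x81  [1]=0x4f  [2]=0x08  [3]=0xda

81 4f 08 da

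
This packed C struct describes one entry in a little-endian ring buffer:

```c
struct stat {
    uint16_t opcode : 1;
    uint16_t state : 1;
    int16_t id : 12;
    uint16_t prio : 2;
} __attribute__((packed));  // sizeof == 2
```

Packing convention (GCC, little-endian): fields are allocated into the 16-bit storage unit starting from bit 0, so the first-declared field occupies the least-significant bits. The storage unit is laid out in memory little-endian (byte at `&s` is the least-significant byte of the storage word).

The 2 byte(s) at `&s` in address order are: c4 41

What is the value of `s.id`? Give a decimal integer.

113

[0]=0xc4 [1]=0x41 (little-endian) → word 0x41c4
opcode:1 @ bit 0 → (0x41c4>>0)&0x1 = 0x0
state:1 @ bit 1 → (0x41c4>>1)&0x1 = 0x0
id:12 @ bit 2 → (0x41c4>>2)&0xfff = 0x71  ←
prio:2 @ bit 14 → (0x41c4>>14)&0x3 = 0x1
id signed 12b, MSB=0: value = 113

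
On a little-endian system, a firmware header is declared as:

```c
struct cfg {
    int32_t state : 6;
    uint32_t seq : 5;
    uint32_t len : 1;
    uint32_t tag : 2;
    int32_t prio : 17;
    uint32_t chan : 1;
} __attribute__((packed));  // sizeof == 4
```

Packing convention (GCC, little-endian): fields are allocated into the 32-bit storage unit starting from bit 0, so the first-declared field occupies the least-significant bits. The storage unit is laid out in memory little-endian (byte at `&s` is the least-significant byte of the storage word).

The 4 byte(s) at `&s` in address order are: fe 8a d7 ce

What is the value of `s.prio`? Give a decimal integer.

-50338

[0]=0xfe [1]=0x8a [2]=0xd7 [3]=0xce (little-endian) → word 0xced78afe
state:6 @ bit 0 → (0xced78afe>>0)&0x3f = 0x3e
seq:5 @ bit 6 → (0xced78afe>>6)&0x1f = 0xb
len:1 @ bit 11 → (0xced78afe>>11)&0x1 = 0x1
tag:2 @ bit 12 → (0xced78afe>>12)&0x3 = 0x0
prio:17 @ bit 14 → (0xced78afe>>14)&0x1ffff = 0x13b5e  ←
chan:1 @ bit 31 → (0xced78afe>>31)&0x1 = 0x1
prio signed 17b, MSB=1: 80734 - 131072 = -50338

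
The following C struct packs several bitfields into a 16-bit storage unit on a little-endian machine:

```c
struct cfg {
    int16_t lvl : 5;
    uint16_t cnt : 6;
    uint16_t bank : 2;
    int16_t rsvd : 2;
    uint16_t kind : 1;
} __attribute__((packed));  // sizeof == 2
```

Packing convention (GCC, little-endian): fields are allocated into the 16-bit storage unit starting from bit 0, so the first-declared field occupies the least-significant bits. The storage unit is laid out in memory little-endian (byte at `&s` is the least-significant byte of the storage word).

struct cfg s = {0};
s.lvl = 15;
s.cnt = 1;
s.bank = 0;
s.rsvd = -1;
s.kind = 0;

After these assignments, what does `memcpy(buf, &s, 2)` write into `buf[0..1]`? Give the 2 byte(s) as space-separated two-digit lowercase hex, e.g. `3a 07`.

lvl (5b) val=15 bits=0xf at bit 0: 0x000f
cnt (6b) val=1 bits=0x1 at bit 5: 0x002f
bank (2b) val=0 bits=0x0 at bit 11: 0x002f
rsvd (2b) val=-1 bits=0x3 at bit 13: 0x602f
kind (1b) val=0 bits=0x0 at bit 15: 0x602f
word = 0x602f → little-endian bytes:
  [0]=0x2f  [1]=0x60

2f 60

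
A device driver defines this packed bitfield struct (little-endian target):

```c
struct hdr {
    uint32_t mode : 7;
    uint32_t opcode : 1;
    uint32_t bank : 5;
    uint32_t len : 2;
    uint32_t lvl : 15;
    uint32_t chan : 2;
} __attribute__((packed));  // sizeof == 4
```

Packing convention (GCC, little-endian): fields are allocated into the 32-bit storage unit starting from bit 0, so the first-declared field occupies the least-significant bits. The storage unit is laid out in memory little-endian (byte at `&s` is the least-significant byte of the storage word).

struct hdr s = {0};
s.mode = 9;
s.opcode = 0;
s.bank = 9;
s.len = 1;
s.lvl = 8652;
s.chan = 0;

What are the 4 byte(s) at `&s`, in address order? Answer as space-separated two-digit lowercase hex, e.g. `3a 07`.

mode (7b) val=9 bits=0x9 at bit 0: 0x00000009
opcode (1b) val=0 bits=0x0 at bit 7: 0x00000009
bank (5b) val=9 bits=0x9 at bit 8: 0x00000909
len (2b) val=1 bits=0x1 at bit 13: 0x00002909
lvl (15b) val=8652 bits=0x21cc at bit 15: 0x10e62909
chan (2b) val=0 bits=0x0 at bit 30: 0x10e62909
word = 0x10e62909 → little-endian bytes:
  [0]=0x09  [1]=0x29  [2]=0xe6  [3]=0x10

09 29 e6 10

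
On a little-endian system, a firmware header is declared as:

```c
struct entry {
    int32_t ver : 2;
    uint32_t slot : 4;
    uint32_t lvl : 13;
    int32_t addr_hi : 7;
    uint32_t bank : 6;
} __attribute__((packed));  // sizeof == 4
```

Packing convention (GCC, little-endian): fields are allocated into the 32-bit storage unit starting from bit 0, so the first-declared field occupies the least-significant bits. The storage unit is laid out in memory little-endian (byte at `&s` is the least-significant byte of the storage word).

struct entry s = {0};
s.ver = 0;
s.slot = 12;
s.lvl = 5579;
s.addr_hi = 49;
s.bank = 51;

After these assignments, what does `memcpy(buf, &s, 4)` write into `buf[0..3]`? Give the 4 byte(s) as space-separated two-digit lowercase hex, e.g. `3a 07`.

ver (2b) val=0 bits=0x0 at bit 0: 0x00000000
slot (4b) val=12 bits=0xc at bit 2: 0x00000030
lvl (13b) val=5579 bits=0x15cb at bit 6: 0x000572f0
addr_hi (7b) val=49 bits=0x31 at bit 19: 0x018d72f0
bank (6b) val=51 bits=0x33 at bit 26: 0xcd8d72f0
word = 0xcd8d72f0 → little-endian bytes:
  [0]=0xf0  [1]=0x72  [2]=0x8d  [3]=0xcd

f0 72 8d cd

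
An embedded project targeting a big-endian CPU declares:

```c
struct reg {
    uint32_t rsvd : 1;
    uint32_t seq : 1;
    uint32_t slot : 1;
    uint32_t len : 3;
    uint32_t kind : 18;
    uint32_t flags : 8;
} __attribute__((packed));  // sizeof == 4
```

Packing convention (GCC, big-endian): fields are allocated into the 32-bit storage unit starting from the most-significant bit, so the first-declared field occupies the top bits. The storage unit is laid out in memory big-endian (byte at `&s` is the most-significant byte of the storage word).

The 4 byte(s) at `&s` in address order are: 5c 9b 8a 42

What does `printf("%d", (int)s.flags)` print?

66

[0]=0x5c [1]=0x9b [2]=0x8a [3]=0x42 (big-endian) → word 0x5c9b8a42
rsvd [31+:1] = (word>>31) & 0x1 = 0
seq [30+:1] = (word>>30) & 0x1 = 1
slot [29+:1] = (word>>29) & 0x1 = 0
len [26+:3] = (word>>26) & 0x7 = 7
kind [8+:18] = (word>>8) & 0x3ffff = 39818
flags [0+:8] = (word>>0) & 0xff = 66  ←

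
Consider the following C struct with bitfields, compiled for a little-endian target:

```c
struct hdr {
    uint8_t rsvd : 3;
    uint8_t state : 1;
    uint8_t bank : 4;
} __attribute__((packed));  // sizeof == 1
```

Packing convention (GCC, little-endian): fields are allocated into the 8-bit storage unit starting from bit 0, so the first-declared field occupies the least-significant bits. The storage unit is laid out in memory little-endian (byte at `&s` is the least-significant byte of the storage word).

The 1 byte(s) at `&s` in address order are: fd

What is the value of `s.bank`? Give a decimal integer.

15

[0]=0xfd (little-endian) → word 0xfd
rsvd:3 @ bit 0 → (0xfd>>0)&0x7 = 0x5
state:1 @ bit 3 → (0xfd>>3)&0x1 = 0x1
bank:4 @ bit 4 → (0xfd>>4)&0xf = 0xf  ←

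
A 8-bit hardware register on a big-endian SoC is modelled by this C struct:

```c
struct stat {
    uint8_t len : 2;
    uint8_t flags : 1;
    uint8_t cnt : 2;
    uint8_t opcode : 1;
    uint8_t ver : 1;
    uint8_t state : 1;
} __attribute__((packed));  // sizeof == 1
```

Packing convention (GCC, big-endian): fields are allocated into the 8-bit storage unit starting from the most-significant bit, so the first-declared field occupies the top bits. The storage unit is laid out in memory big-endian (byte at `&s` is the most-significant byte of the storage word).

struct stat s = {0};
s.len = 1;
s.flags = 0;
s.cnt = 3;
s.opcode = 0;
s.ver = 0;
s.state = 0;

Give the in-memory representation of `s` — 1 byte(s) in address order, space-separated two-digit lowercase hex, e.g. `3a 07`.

[6+:2] len=1 & 0x3 = 0x1; word=0x40
[5+:1] flags=0 & 0x1 = 0x0; word=0x40
[3+:2] cnt=3 & 0x3 = 0x3; word=0x58
[2+:1] opcode=0 & 0x1 = 0x0; word=0x58
[1+:1] ver=0 & 0x1 = 0x0; word=0x58
[0+:1] state=0 & 0x1 = 0x0; word=0x58
word = 0x58 → big-endian bytes:
  [0]=0x58

58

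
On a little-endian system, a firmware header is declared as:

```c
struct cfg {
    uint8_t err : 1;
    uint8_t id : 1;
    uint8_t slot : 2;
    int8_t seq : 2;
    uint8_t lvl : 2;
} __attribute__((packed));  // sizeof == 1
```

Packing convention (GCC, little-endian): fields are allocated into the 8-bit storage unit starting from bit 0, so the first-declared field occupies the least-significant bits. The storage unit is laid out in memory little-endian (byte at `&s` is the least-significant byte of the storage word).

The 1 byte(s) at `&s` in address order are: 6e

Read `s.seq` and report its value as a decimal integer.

[0]=0x6e (little-endian) → word 0x6e
err [0+:1] = (word>>0) & 0x1 = 0
id [1+:1] = (word>>1) & 0x1 = 1
slot [2+:2] = (word>>2) & 0x3 = 3
seq [4+:2] = (word>>4) & 0x3 = 2  ←
lvl [6+:2] = (word>>6) & 0x3 = 1
seq signed 2b, MSB=1: 2 - 4 = -2

-2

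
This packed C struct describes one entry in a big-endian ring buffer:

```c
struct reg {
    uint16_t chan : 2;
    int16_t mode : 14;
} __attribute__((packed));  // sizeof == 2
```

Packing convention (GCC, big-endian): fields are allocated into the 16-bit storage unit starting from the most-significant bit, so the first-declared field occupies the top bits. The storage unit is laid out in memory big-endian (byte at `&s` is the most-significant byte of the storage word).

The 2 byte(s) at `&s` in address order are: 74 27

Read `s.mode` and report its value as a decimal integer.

-3033

[0]=0x74 [1]=0x27 (big-endian) → word 0x7427
chan [14+:2] = (word>>14) & 0x3 = 1
mode [0+:14] = (word>>0) & 0x3fff = 13351  ←
mode signed 14b, MSB=1: 13351 - 16384 = -3033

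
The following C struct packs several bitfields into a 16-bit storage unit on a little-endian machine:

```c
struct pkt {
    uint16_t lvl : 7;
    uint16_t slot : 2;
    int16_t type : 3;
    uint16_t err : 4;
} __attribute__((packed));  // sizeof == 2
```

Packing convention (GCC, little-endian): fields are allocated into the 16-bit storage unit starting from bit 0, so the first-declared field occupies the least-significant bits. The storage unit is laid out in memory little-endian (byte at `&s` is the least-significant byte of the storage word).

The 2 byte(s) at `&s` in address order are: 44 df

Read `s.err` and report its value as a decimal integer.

[0]=0x44 [1]=0xdf (little-endian) → word 0xdf44
lvl [0+:7] = (word>>0) & 0x7f = 68
slot [7+:2] = (word>>7) & 0x3 = 2
type [9+:3] = (word>>9) & 0x7 = 7
err [12+:4] = (word>>12) & 0xf = 13  ←

13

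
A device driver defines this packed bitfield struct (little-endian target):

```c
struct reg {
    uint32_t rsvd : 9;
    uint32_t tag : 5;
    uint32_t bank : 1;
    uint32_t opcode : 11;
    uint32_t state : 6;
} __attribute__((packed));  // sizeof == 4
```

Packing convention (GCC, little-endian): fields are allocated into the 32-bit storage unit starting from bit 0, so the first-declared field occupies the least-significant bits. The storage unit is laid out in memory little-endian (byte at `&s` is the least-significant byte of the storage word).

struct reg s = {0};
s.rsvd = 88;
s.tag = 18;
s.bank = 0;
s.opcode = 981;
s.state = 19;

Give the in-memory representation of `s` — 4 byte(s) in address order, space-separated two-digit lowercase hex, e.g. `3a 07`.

rsvd:9 = 88 → 0x58 << 0 → word 0x00000058
tag:5 = 18 → 0x12 << 9 → word 0x00002458
bank:1 = 0 → 0x0 << 14 → word 0x00002458
opcode:11 = 981 → 0x3d5 << 15 → word 0x01eaa458
state:6 = 19 → 0x13 << 26 → word 0x4deaa458
word = 0x4deaa458 → little-endian bytes:
  [0]=0x58  [1]=0xa4  [2]=0xea  [3]=0x4d

58 a4 ea 4d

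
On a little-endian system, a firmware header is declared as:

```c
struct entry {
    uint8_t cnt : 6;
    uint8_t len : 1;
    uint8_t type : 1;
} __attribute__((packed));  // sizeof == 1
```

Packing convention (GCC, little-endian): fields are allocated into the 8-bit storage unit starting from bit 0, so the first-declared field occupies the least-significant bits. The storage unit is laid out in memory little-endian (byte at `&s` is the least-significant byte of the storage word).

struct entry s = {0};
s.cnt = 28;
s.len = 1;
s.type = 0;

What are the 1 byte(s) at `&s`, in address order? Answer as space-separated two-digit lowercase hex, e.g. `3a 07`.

[0+:6] cnt=28 & 0x3f = 0x1c; word=0x1c
[6+:1] len=1 & 0x1 = 0x1; word=0x5c
[7+:1] type=0 & 0x1 = 0x0; word=0x5c
word = 0x5c → little-endian bytes:
  [0]=0x5c

5c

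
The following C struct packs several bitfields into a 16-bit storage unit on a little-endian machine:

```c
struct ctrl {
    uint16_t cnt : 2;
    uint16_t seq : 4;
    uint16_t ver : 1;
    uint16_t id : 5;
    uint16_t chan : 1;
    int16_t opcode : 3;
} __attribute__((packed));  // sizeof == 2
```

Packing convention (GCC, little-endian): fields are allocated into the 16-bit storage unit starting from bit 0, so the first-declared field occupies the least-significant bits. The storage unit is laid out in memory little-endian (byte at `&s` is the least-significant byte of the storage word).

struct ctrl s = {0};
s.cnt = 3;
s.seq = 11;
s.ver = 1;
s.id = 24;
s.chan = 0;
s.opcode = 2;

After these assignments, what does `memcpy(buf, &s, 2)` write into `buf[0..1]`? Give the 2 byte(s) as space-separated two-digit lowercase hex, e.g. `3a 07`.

6f 4c

cnt (2b) val=3 bits=0x3 at bit 0: 0x0003
seq (4b) val=11 bits=0xb at bit 2: 0x002f
ver (1b) val=1 bits=0x1 at bit 6: 0x006f
id (5b) val=24 bits=0x18 at bit 7: 0x0c6f
chan (1b) val=0 bits=0x0 at bit 12: 0x0c6f
opcode (3b) val=2 bits=0x2 at bit 13: 0x4c6f
word = 0x4c6f → little-endian bytes:
  [0]=0x6f  [1]=0x4c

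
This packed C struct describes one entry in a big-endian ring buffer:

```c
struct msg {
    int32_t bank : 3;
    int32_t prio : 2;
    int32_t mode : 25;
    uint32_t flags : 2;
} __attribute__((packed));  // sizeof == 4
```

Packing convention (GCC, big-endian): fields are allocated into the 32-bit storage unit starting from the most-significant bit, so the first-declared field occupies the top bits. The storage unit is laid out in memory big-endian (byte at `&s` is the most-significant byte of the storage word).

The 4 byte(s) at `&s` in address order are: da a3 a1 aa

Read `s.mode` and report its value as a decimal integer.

[0]=0xda [1]=0xa3 [2]=0xa1 [3]=0xaa (big-endian) → word 0xdaa3a1aa
bank [29+:3] = (word>>29) & 0x7 = 6
prio [27+:2] = (word>>27) & 0x3 = 3
mode [2+:25] = (word>>2) & 0x1ffffff = 11069546  ←
flags [0+:2] = (word>>0) & 0x3 = 2
mode signed 25b, MSB=0: value = 11069546

11069546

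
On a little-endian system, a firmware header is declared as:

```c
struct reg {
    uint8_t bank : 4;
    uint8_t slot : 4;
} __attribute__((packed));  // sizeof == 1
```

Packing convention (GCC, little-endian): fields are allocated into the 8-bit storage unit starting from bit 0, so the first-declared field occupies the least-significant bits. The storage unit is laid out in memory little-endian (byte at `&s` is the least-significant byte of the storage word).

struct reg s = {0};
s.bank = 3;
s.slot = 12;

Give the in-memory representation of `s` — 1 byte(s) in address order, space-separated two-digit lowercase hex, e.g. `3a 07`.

[0+:4] bank=3 & 0xf = 0x3; word=0x03
[4+:4] slot=12 & 0xf = 0xc; word=0xc3
word = 0xc3 → little-endian bytes:
  [0]=0xc3

c3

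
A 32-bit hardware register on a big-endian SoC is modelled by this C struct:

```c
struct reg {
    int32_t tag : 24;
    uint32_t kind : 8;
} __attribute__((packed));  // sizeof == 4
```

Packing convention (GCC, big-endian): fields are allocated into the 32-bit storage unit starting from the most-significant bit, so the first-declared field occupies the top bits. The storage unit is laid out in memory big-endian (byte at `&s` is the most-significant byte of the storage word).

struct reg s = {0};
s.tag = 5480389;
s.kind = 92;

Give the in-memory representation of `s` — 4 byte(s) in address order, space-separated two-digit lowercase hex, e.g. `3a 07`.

53 9f c5 5c

[8+:24] tag=5480389 & 0xffffff = 0x539fc5; word=0x539fc500
[0+:8] kind=92 & 0xff = 0x5c; word=0x539fc55c
word = 0x539fc55c → big-endian bytes:
  [0]=0x53  [1]=0x9f  [2]=0xc5  [3]=0x5c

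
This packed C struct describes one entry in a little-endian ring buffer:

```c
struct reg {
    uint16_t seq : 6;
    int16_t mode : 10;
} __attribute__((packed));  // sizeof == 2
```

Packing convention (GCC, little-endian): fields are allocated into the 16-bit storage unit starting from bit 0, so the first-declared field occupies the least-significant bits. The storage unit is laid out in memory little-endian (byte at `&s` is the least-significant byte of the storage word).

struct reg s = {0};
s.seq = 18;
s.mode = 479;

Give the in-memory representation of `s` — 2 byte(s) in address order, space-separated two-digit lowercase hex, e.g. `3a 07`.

seq (6b) val=18 bits=0x12 at bit 0: 0x0012
mode (10b) val=479 bits=0x1df at bit 6: 0x77d2
word = 0x77d2 → little-endian bytes:
  [0]=0xd2  [1]=0x77

d2 77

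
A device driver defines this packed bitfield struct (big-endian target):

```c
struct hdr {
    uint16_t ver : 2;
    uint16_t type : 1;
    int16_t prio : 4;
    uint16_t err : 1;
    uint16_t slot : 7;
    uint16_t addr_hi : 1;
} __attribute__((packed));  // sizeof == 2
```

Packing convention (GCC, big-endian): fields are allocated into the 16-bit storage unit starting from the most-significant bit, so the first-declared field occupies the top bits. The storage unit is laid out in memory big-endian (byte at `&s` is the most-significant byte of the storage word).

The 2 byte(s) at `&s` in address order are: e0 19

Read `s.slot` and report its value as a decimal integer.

[0]=0xe0 [1]=0x19 (big-endian) → word 0xe019
ver:2 @ bit 14 → (0xe019>>14)&0x3 = 0x3
type:1 @ bit 13 → (0xe019>>13)&0x1 = 0x1
prio:4 @ bit 9 → (0xe019>>9)&0xf = 0x0
err:1 @ bit 8 → (0xe019>>8)&0x1 = 0x0
slot:7 @ bit 1 → (0xe019>>1)&0x7f = 0xc  ←
addr_hi:1 @ bit 0 → (0xe019>>0)&0x1 = 0x1

12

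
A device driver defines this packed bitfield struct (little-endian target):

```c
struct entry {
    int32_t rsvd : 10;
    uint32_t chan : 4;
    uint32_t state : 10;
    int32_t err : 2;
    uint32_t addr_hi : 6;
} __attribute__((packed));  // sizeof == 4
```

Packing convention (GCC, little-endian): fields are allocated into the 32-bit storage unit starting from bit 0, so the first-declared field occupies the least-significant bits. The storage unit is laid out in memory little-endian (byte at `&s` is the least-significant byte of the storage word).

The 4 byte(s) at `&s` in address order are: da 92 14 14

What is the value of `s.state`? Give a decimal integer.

[0]=0xda [1]=0x92 [2]=0x14 [3]=0x14 (little-endian) → word 0x141492da
rsvd:10 @ bit 0 → (0x141492da>>0)&0x3ff = 0x2da
chan:4 @ bit 10 → (0x141492da>>10)&0xf = 0x4
state:10 @ bit 14 → (0x141492da>>14)&0x3ff = 0x52  ←
err:2 @ bit 24 → (0x141492da>>24)&0x3 = 0x0
addr_hi:6 @ bit 26 → (0x141492da>>26)&0x3f = 0x5

82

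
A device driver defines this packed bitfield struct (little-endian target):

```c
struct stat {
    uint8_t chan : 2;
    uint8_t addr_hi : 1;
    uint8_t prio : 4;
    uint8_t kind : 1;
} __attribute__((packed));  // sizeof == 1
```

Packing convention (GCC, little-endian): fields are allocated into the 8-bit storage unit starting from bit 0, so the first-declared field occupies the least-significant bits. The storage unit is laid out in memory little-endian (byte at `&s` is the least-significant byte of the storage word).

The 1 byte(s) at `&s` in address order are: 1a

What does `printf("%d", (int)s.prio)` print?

[0]=0x1a (little-endian) → word 0x1a
chan [0+:2] = (word>>0) & 0x3 = 2
addr_hi [2+:1] = (word>>2) & 0x1 = 0
prio [3+:4] = (word>>3) & 0xf = 3  ←
kind [7+:1] = (word>>7) & 0x1 = 0

3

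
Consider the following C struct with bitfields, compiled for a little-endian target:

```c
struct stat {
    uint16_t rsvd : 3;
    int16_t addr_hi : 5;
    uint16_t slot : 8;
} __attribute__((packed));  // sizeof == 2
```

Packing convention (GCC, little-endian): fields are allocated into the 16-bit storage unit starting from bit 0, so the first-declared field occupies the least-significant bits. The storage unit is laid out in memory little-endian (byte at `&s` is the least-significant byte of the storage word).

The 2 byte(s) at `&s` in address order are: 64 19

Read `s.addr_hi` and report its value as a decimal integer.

[0]=0x64 [1]=0x19 (little-endian) → word 0x1964
rsvd:3 @ bit 0 → (0x1964>>0)&0x7 = 0x4
addr_hi:5 @ bit 3 → (0x1964>>3)&0x1f = 0xc  ←
slot:8 @ bit 8 → (0x1964>>8)&0xff = 0x19
addr_hi signed 5b, MSB=0: value = 12

12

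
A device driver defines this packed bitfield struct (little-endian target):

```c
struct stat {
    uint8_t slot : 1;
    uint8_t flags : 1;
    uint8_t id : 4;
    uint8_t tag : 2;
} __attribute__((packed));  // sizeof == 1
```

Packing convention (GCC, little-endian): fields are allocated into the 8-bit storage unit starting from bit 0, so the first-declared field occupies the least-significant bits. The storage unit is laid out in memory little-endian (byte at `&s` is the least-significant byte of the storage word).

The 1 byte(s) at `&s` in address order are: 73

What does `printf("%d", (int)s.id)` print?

[0]=0x73 (little-endian) → word 0x73
slot:1 @ bit 0 → (0x73>>0)&0x1 = 0x1
flags:1 @ bit 1 → (0x73>>1)&0x1 = 0x1
id:4 @ bit 2 → (0x73>>2)&0xf = 0xc  ←
tag:2 @ bit 6 → (0x73>>6)&0x3 = 0x1

12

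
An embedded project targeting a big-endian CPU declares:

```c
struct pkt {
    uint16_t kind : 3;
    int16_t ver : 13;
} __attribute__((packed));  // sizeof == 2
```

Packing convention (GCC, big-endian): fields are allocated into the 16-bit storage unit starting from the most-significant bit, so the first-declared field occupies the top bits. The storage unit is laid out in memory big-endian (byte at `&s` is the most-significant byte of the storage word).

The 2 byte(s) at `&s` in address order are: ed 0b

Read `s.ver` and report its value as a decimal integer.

3339

[0]=0xed [1]=0x0b (big-endian) → word 0xed0b
kind:3 @ bit 13 → (0xed0b>>13)&0x7 = 0x7
ver:13 @ bit 0 → (0xed0b>>0)&0x1fff = 0xd0b  ←
ver signed 13b, MSB=0: value = 3339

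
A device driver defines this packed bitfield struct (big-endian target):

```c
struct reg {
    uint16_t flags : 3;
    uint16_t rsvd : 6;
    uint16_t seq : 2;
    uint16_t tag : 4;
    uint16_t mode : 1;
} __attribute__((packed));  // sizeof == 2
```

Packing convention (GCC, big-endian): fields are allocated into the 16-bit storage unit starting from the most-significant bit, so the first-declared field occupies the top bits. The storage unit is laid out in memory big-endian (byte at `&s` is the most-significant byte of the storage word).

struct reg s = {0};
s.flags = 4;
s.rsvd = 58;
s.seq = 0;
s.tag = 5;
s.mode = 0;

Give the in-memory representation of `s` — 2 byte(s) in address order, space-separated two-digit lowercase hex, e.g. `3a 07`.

9d 0a

flags (3b) val=4 bits=0x4 at bit 13: 0x8000
rsvd (6b) val=58 bits=0x3a at bit 7: 0x9d00
seq (2b) val=0 bits=0x0 at bit 5: 0x9d00
tag (4b) val=5 bits=0x5 at bit 1: 0x9d0a
mode (1b) val=0 bits=0x0 at bit 0: 0x9d0a
word = 0x9d0a → big-endian bytes:
  [0]=0x9d  [1]=0x0a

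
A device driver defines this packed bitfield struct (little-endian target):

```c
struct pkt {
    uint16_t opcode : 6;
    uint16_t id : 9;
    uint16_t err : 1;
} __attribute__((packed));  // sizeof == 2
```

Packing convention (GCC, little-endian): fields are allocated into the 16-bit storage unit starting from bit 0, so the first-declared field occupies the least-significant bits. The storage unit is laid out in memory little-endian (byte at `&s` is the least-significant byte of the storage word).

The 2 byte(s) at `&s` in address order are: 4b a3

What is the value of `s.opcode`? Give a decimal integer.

11

[0]=0x4b [1]=0xa3 (little-endian) → word 0xa34b
opcode [0+:6] = (word>>0) & 0x3f = 11  ←
id [6+:9] = (word>>6) & 0x1ff = 141
err [15+:1] = (word>>15) & 0x1 = 1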